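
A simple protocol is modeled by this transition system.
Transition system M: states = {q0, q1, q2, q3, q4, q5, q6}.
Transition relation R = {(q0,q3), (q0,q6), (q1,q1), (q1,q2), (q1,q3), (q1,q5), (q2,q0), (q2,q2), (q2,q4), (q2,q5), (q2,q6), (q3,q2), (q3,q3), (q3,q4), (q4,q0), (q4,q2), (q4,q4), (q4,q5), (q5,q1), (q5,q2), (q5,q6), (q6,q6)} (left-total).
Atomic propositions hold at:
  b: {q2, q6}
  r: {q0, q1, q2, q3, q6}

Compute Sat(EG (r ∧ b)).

{q2, q6}

Sat(r ∧ b) = {q2, q6}
EG (r ∧ b): greatest fixpoint, start Z0 = {q2, q6}, keep only states in Sat with some successor in Z. Already a fixed point.
Sat(EG (r ∧ b)) = {q2, q6}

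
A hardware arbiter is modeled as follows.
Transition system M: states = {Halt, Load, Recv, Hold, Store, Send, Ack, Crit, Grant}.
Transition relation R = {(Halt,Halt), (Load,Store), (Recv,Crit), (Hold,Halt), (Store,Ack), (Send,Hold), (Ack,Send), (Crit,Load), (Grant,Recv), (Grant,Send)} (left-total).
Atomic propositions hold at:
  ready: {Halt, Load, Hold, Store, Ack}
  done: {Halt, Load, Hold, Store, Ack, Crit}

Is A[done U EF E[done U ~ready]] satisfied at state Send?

Yes

Sat(~ready) = {Recv, Send, Crit, Grant}
E[done U ~ready]: least fixpoint, start Z0 = Sat(~ready) = {Recv, Send, Crit, Grant}, add states in Sat(done) with some successor in Z. Z1 = {Recv, Send, Ack, Crit, Grant}; Z2 = {Recv, Store, Send, Ack, Crit, Grant}; Z3 = {Load, Recv, Store, Send, Ack, Crit, Grant}; fixed.
Sat(E[done U ~ready]) = {Load, Recv, Store, Send, Ack, Crit, Grant}
EF E[done U ~ready]: least fixpoint, start Z0 = {Load, Recv, Store, Send, Ack, Crit, Grant}, add states with some successor in Z. Already a fixed point.
Sat(EF E[done U ~ready]) = {Load, Recv, Store, Send, Ack, Crit, Grant}
A[done U EF E[done U ~ready]]: least fixpoint, start Z0 = Sat(EF E[done U ~ready]) = {Load, Recv, Store, Send, Ack, Crit, Grant}, add states in Sat(done) with every successor in Z. Already a fixed point.
Sat(A[done U EF E[done U ~ready]]) = {Load, Recv, Store, Send, Ack, Crit, Grant}
Send ∈ Sat(A[done U EF E[done U ~ready]]) = {Load, Recv, Store, Send, Ack, Crit, Grant}, so the formula holds at Send.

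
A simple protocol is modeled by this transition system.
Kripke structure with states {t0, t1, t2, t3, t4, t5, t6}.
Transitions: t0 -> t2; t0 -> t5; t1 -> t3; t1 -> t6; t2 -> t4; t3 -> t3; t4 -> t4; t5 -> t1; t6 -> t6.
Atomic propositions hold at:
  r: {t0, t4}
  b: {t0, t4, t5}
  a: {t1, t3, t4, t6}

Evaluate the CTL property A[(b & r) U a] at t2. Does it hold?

Sat(b & r) = {t0, t4}
A[(b & r) U a]: least fixpoint, start Z0 = Sat(a) = {t1, t3, t4, t6}, add states in Sat(b & r) with every successor in Z. Already a fixed point.
Sat(A[(b & r) U a]) = {t1, t3, t4, t6}
t2 ∉ Sat(A[(b & r) U a]) = {t1, t3, t4, t6}, so the formula does not hold at t2.

No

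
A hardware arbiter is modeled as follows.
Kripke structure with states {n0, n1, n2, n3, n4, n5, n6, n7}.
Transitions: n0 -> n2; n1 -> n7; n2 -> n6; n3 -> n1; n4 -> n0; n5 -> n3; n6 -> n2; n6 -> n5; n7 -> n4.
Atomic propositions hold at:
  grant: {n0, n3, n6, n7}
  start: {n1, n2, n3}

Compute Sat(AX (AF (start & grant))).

Sat(start & grant) = {n3}
AF (start & grant): least fixpoint, start Z0 = {n3}, add states with every successor in Z. Z1 = {n3, n5}; fixed.
Sat(AF (start & grant)) = {n3, n5}
Sat(AX (AF (start & grant))) = {s : every successor in {n3, n5}} = {n5}

{n5}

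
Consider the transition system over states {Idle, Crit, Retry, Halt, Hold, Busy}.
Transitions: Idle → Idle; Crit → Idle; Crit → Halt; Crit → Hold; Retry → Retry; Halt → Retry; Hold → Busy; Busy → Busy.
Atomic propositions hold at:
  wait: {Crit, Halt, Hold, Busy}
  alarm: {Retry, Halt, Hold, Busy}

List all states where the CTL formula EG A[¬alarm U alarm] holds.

Sat(¬alarm) = {Idle, Crit}
A[¬alarm U alarm]: least fixpoint, start Z0 = Sat(alarm) = {Retry, Halt, Hold, Busy}, add states in Sat(¬alarm) with every successor in Z. Already a fixed point.
Sat(A[¬alarm U alarm]) = {Retry, Halt, Hold, Busy}
EG A[¬alarm U alarm]: greatest fixpoint, start Z0 = {Retry, Halt, Hold, Busy}, keep only states in Sat with some successor in Z. Already a fixed point.
Sat(EG A[¬alarm U alarm]) = {Retry, Halt, Hold, Busy}

{Retry, Halt, Hold, Busy}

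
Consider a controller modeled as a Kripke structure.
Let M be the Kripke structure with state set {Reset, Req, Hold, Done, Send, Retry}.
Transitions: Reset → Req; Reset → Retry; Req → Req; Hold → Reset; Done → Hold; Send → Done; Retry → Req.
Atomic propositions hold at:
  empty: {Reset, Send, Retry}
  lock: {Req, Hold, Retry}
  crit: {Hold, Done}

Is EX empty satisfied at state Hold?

Yes

Sat(EX empty) = {s : some successor in {Reset, Send, Retry}} = {Reset, Hold}
Hold ∈ Sat(EX empty) = {Reset, Hold}, so the formula holds at Hold.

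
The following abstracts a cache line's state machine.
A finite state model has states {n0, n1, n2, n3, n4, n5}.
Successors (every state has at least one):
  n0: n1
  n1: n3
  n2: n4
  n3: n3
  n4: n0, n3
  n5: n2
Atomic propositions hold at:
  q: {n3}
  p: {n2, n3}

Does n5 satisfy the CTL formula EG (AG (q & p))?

No

Sat(q & p) = {n3}
AG (q & p): greatest fixpoint, start Z0 = {n3}, keep only states in Sat with every successor in Z. Already a fixed point.
Sat(AG (q & p)) = {n3}
EG (AG (q & p)): greatest fixpoint, start Z0 = {n3}, keep only states in Sat with some successor in Z. Already a fixed point.
Sat(EG (AG (q & p))) = {n3}
n5 ∉ Sat(EG (AG (q & p))) = {n3}, so the formula does not hold at n5.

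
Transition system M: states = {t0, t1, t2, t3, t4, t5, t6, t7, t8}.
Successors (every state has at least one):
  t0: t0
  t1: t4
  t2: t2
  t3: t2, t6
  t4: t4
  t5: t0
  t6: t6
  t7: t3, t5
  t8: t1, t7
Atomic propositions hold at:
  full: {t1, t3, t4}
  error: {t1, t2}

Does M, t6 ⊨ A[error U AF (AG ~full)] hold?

Sat(~full) = {t0, t2, t5, t6, t7, t8}
AG ~full: greatest fixpoint, start Z0 = {t0, t2, t5, t6, t7, t8}, keep only states in Sat with every successor in Z. Z1 = {t0, t2, t5, t6}; fixed.
Sat(AG ~full) = {t0, t2, t5, t6}
AF (AG ~full): least fixpoint, start Z0 = {t0, t2, t5, t6}, add states with every successor in Z. Z1 = {t0, t2, t3, t5, t6}; Z2 = {t0, t2, t3, t5, t6, t7}; fixed.
Sat(AF (AG ~full)) = {t0, t2, t3, t5, t6, t7}
A[error U AF (AG ~full)]: least fixpoint, start Z0 = Sat(AF (AG ~full)) = {t0, t2, t3, t5, t6, t7}, add states in Sat(error) with every successor in Z. Already a fixed point.
Sat(A[error U AF (AG ~full)]) = {t0, t2, t3, t5, t6, t7}
t6 ∈ Sat(A[error U AF (AG ~full)]) = {t0, t2, t3, t5, t6, t7}, so the formula holds at t6.

Yes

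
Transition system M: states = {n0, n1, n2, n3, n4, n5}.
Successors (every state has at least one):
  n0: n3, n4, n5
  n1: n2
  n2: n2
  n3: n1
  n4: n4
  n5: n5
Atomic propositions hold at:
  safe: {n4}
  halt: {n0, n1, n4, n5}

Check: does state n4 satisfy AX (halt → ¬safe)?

Sat(¬safe) = {n0, n1, n2, n3, n5}
Sat(halt → ¬safe) = {n0, n1, n2, n3, n5}
Sat(AX (halt → ¬safe)) = {s : every successor in {n0, n1, n2, n3, n5}} = {n1, n2, n3, n5}
n4 ∉ Sat(AX (halt → ¬safe)) = {n1, n2, n3, n5}, so the formula does not hold at n4.

No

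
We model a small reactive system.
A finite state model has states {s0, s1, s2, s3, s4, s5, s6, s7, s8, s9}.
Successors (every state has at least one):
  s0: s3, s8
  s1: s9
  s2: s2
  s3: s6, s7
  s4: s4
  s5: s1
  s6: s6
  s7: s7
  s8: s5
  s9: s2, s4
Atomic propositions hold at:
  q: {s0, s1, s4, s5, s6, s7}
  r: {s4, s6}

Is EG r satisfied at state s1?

EG r: greatest fixpoint, start Z0 = {s4, s6}, keep only states in Sat with some successor in Z. Already a fixed point.
Sat(EG r) = {s4, s6}
s1 ∉ Sat(EG r) = {s4, s6}, so the formula does not hold at s1.

No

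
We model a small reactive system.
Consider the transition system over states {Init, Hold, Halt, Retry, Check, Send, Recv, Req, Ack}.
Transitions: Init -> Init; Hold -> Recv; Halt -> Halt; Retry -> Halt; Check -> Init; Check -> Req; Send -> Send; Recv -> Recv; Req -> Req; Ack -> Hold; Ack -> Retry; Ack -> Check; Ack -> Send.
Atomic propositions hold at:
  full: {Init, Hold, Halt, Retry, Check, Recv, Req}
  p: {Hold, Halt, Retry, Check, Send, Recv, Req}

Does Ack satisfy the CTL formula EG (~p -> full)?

No

Sat(~p) = {Init, Ack}
Sat(~p -> full) = {Init, Hold, Halt, Retry, Check, Send, Recv, Req}
EG (~p -> full): greatest fixpoint, start Z0 = {Init, Hold, Halt, Retry, Check, Send, Recv, Req}, keep only states in Sat with some successor in Z. Already a fixed point.
Sat(EG (~p -> full)) = {Init, Hold, Halt, Retry, Check, Send, Recv, Req}
Ack ∉ Sat(EG (~p -> full)) = {Init, Hold, Halt, Retry, Check, Send, Recv, Req}, so the formula does not hold at Ack.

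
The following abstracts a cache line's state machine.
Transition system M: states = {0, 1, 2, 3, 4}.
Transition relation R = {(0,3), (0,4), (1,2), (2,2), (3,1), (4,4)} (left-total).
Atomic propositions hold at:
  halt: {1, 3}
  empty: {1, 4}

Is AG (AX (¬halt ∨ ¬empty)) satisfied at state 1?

Yes

Sat(¬halt) = {0, 2, 4}
Sat(¬empty) = {0, 2, 3}
Sat(¬halt ∨ ¬empty) = {0, 2, 3, 4}
Sat(AX (¬halt ∨ ¬empty)) = {s : every successor in {0, 2, 3, 4}} = {0, 1, 2, 4}
AG (AX (¬halt ∨ ¬empty)): greatest fixpoint, start Z0 = {0, 1, 2, 4}, keep only states in Sat with every successor in Z. Z1 = {1, 2, 4}; fixed.
Sat(AG (AX (¬halt ∨ ¬empty))) = {1, 2, 4}
1 ∈ Sat(AG (AX (¬halt ∨ ¬empty))) = {1, 2, 4}, so the formula holds at 1.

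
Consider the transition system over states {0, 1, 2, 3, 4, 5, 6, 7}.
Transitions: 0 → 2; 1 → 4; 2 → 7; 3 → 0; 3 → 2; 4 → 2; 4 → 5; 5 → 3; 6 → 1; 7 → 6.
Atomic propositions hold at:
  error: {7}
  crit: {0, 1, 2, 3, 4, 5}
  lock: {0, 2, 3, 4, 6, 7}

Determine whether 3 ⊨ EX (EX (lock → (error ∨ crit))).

Yes

Sat(error ∨ crit) = {0, 1, 2, 3, 4, 5, 7}
Sat(lock → (error ∨ crit)) = {0, 1, 2, 3, 4, 5, 7}
Sat(EX (lock → (error ∨ crit))) = {s : some successor in {0, 1, 2, 3, 4, 5, 7}} = {0, 1, 2, 3, 4, 5, 6}
Sat(EX (EX (lock → (error ∨ crit)))) = {s : some successor in {0, 1, 2, 3, 4, 5, 6}} = {0, 1, 3, 4, 5, 6, 7}
3 ∈ Sat(EX (EX (lock → (error ∨ crit)))) = {0, 1, 3, 4, 5, 6, 7}, so the formula holds at 3.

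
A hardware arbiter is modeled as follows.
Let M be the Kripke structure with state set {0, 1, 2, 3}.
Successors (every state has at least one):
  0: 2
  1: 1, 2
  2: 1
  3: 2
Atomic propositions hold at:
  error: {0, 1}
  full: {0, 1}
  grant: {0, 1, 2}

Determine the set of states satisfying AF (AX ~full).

{0, 3}

Sat(~full) = {2, 3}
Sat(AX ~full) = {s : every successor in {2, 3}} = {0, 3}
AF (AX ~full): least fixpoint, start Z0 = {0, 3}, add states with every successor in Z. Already a fixed point.
Sat(AF (AX ~full)) = {0, 3}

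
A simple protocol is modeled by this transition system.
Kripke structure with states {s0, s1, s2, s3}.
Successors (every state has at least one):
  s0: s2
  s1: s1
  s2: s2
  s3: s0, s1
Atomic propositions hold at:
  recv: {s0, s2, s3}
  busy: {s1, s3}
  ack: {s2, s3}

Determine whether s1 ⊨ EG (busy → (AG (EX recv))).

Sat(EX recv) = {s : some successor in {s0, s2, s3}} = {s0, s2, s3}
AG (EX recv): greatest fixpoint, start Z0 = {s0, s2, s3}, keep only states in Sat with every successor in Z. Z1 = {s0, s2}; fixed.
Sat(AG (EX recv)) = {s0, s2}
Sat(busy → (AG (EX recv))) = {s0, s2}
EG (busy → (AG (EX recv))): greatest fixpoint, start Z0 = {s0, s2}, keep only states in Sat with some successor in Z. Already a fixed point.
Sat(EG (busy → (AG (EX recv)))) = {s0, s2}
s1 ∉ Sat(EG (busy → (AG (EX recv)))) = {s0, s2}, so the formula does not hold at s1.

No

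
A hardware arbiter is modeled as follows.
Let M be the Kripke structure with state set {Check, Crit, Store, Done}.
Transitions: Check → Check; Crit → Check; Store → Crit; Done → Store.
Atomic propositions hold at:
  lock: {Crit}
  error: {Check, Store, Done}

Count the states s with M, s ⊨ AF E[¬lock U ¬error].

Sat(¬lock) = {Check, Store, Done}
Sat(¬error) = {Crit}
E[¬lock U ¬error]: least fixpoint, start Z0 = Sat(¬error) = {Crit}, add states in Sat(¬lock) with some successor in Z. Z1 = {Crit, Store}; Z2 = {Crit, Store, Done}; fixed.
Sat(E[¬lock U ¬error]) = {Crit, Store, Done}
AF E[¬lock U ¬error]: least fixpoint, start Z0 = {Crit, Store, Done}, add states with every successor in Z. Already a fixed point.
Sat(AF E[¬lock U ¬error]) = {Crit, Store, Done}
|Sat(AF E[¬lock U ¬error])| = |{Crit, Store, Done}| = 3.

3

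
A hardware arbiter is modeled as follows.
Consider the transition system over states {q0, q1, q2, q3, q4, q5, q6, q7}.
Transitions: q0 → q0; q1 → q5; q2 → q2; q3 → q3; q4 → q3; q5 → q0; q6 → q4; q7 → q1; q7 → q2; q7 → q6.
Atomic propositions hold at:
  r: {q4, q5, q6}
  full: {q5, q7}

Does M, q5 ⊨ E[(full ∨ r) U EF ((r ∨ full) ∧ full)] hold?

Sat(full ∨ r) = {q4, q5, q6, q7}
Sat(r ∨ full) = {q4, q5, q6, q7}
Sat((r ∨ full) ∧ full) = {q5, q7}
EF ((r ∨ full) ∧ full): least fixpoint, start Z0 = {q5, q7}, add states with some successor in Z. Z1 = {q1, q5, q7}; fixed.
Sat(EF ((r ∨ full) ∧ full)) = {q1, q5, q7}
E[(full ∨ r) U EF ((r ∨ full) ∧ full)]: least fixpoint, start Z0 = Sat(EF ((r ∨ full) ∧ full)) = {q1, q5, q7}, add states in Sat(full ∨ r) with some successor in Z. Already a fixed point.
Sat(E[(full ∨ r) U EF ((r ∨ full) ∧ full)]) = {q1, q5, q7}
q5 ∈ Sat(E[(full ∨ r) U EF ((r ∨ full) ∧ full)]) = {q1, q5, q7}, so the formula holds at q5.

Yes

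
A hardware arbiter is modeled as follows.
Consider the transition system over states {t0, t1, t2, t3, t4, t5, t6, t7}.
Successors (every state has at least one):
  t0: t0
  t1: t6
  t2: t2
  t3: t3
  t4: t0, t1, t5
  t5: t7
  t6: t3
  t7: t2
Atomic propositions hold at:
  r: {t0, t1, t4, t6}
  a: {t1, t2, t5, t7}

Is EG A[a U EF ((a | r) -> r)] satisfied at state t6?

Yes

Sat(a | r) = {t0, t1, t2, t4, t5, t6, t7}
Sat((a | r) -> r) = {t0, t1, t3, t4, t6}
EF ((a | r) -> r): least fixpoint, start Z0 = {t0, t1, t3, t4, t6}, add states with some successor in Z. Already a fixed point.
Sat(EF ((a | r) -> r)) = {t0, t1, t3, t4, t6}
A[a U EF ((a | r) -> r)]: least fixpoint, start Z0 = Sat(EF ((a | r) -> r)) = {t0, t1, t3, t4, t6}, add states in Sat(a) with every successor in Z. Already a fixed point.
Sat(A[a U EF ((a | r) -> r)]) = {t0, t1, t3, t4, t6}
EG A[a U EF ((a | r) -> r)]: greatest fixpoint, start Z0 = {t0, t1, t3, t4, t6}, keep only states in Sat with some successor in Z. Already a fixed point.
Sat(EG A[a U EF ((a | r) -> r)]) = {t0, t1, t3, t4, t6}
t6 ∈ Sat(EG A[a U EF ((a | r) -> r)]) = {t0, t1, t3, t4, t6}, so the formula holds at t6.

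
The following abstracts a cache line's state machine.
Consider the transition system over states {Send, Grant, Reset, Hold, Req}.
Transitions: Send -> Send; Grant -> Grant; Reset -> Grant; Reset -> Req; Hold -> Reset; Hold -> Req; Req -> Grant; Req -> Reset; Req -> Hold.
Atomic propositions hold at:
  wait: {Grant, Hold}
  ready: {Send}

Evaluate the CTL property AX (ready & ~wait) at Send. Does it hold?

Sat(~wait) = {Send, Reset, Req}
Sat(ready & ~wait) = {Send}
Sat(AX (ready & ~wait)) = {s : every successor in {Send}} = {Send}
Send ∈ Sat(AX (ready & ~wait)) = {Send}, so the formula holds at Send.

Yes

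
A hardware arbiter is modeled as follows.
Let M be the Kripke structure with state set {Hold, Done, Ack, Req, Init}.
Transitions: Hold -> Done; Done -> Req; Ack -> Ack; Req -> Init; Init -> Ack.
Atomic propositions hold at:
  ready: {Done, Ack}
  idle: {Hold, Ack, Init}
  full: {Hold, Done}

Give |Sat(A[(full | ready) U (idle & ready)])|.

Sat(full | ready) = {Hold, Done, Ack}
Sat(idle & ready) = {Ack}
A[(full | ready) U (idle & ready)]: least fixpoint, start Z0 = Sat((idle & ready)) = {Ack}, add states in Sat(full | ready) with every successor in Z. Already a fixed point.
Sat(A[(full | ready) U (idle & ready)]) = {Ack}
|Sat(A[(full | ready) U (idle & ready)])| = |{Ack}| = 1.

1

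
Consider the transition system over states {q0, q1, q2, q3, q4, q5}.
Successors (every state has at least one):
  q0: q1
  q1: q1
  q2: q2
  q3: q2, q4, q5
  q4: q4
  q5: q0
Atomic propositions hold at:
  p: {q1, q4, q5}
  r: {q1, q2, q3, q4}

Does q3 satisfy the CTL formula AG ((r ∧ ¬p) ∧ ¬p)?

No

Sat(¬p) = {q0, q2, q3}
Sat(r ∧ ¬p) = {q2, q3}
Sat((r ∧ ¬p) ∧ ¬p) = {q2, q3}
AG ((r ∧ ¬p) ∧ ¬p): greatest fixpoint, start Z0 = {q2, q3}, keep only states in Sat with every successor in Z. Z1 = {q2}; fixed.
Sat(AG ((r ∧ ¬p) ∧ ¬p)) = {q2}
q3 ∉ Sat(AG ((r ∧ ¬p) ∧ ¬p)) = {q2}, so the formula does not hold at q3.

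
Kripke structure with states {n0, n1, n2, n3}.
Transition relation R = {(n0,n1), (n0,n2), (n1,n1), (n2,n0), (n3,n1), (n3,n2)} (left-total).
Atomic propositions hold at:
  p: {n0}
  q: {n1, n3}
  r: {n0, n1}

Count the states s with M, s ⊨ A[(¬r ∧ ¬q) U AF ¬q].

Sat(¬r) = {n2, n3}
Sat(¬q) = {n0, n2}
Sat(¬r ∧ ¬q) = {n2}
AF ¬q: least fixpoint, start Z0 = {n0, n2}, add states with every successor in Z. Already a fixed point.
Sat(AF ¬q) = {n0, n2}
A[(¬r ∧ ¬q) U AF ¬q]: least fixpoint, start Z0 = Sat(AF ¬q) = {n0, n2}, add states in Sat(¬r ∧ ¬q) with every successor in Z. Already a fixed point.
Sat(A[(¬r ∧ ¬q) U AF ¬q]) = {n0, n2}
|Sat(A[(¬r ∧ ¬q) U AF ¬q])| = |{n0, n2}| = 2.

2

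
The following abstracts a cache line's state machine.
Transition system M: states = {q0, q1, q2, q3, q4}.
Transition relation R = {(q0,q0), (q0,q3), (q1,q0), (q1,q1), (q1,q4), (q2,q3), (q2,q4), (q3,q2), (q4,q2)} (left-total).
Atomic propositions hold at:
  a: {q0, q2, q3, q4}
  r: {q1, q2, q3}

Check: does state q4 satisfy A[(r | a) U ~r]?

Yes

Sat(r | a) = {q0, q1, q2, q3, q4}
Sat(~r) = {q0, q4}
A[(r | a) U ~r]: least fixpoint, start Z0 = Sat(~r) = {q0, q4}, add states in Sat(r | a) with every successor in Z. Already a fixed point.
Sat(A[(r | a) U ~r]) = {q0, q4}
q4 ∈ Sat(A[(r | a) U ~r]) = {q0, q4}, so the formula holds at q4.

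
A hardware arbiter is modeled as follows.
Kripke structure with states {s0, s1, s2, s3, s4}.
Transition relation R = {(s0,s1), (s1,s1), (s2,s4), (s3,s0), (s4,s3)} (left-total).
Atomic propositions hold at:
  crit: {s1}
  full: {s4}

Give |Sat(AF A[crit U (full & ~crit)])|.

2

Sat(~crit) = {s0, s2, s3, s4}
Sat(full & ~crit) = {s4}
A[crit U (full & ~crit)]: least fixpoint, start Z0 = Sat((full & ~crit)) = {s4}, add states in Sat(crit) with every successor in Z. Already a fixed point.
Sat(A[crit U (full & ~crit)]) = {s4}
AF A[crit U (full & ~crit)]: least fixpoint, start Z0 = {s4}, add states with every successor in Z. Z1 = {s2, s4}; fixed.
Sat(AF A[crit U (full & ~crit)]) = {s2, s4}
|Sat(AF A[crit U (full & ~crit)])| = |{s2, s4}| = 2.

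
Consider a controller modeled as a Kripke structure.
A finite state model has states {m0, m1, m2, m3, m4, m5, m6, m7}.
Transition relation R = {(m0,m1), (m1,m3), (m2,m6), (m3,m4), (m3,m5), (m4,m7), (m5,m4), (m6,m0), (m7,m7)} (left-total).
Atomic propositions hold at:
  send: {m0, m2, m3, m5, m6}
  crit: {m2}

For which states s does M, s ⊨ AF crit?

{m2}

AF crit: least fixpoint, start Z0 = {m2}, add states with every successor in Z. Already a fixed point.
Sat(AF crit) = {m2}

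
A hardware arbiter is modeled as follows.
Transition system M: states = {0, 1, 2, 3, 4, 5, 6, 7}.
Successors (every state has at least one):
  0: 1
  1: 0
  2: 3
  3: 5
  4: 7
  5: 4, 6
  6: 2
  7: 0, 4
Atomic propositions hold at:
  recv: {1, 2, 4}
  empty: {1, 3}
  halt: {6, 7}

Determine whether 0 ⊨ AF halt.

AF halt: least fixpoint, start Z0 = {6, 7}, add states with every successor in Z. Z1 = {4, 6, 7}; Z2 = {4, 5, 6, 7}; Z3 = {3, 4, 5, 6, 7}; Z4 = {2, 3, 4, 5, 6, 7}; fixed.
Sat(AF halt) = {2, 3, 4, 5, 6, 7}
0 ∉ Sat(AF halt) = {2, 3, 4, 5, 6, 7}, so the formula does not hold at 0.

No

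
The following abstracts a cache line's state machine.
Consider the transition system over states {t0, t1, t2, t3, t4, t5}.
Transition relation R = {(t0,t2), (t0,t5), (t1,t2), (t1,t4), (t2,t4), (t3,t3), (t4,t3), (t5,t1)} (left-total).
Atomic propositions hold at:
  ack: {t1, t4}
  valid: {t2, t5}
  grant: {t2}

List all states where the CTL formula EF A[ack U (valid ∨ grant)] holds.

{t0, t1, t2, t5}

Sat(valid ∨ grant) = {t2, t5}
A[ack U (valid ∨ grant)]: least fixpoint, start Z0 = Sat((valid ∨ grant)) = {t2, t5}, add states in Sat(ack) with every successor in Z. Already a fixed point.
Sat(A[ack U (valid ∨ grant)]) = {t2, t5}
EF A[ack U (valid ∨ grant)]: least fixpoint, start Z0 = {t2, t5}, add states with some successor in Z. Z1 = {t0, t1, t2, t5}; fixed.
Sat(EF A[ack U (valid ∨ grant)]) = {t0, t1, t2, t5}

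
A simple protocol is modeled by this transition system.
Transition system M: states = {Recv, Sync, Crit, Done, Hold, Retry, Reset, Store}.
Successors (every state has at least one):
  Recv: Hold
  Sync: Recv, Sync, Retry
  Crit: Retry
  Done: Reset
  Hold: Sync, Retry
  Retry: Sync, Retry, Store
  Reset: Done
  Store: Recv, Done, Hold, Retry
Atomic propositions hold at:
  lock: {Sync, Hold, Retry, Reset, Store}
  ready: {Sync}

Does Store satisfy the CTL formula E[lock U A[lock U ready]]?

Yes

A[lock U ready]: least fixpoint, start Z0 = Sat(ready) = {Sync}, add states in Sat(lock) with every successor in Z. Already a fixed point.
Sat(A[lock U ready]) = {Sync}
E[lock U A[lock U ready]]: least fixpoint, start Z0 = Sat(A[lock U ready]) = {Sync}, add states in Sat(lock) with some successor in Z. Z1 = {Sync, Hold, Retry}; Z2 = {Sync, Hold, Retry, Store}; fixed.
Sat(E[lock U A[lock U ready]]) = {Sync, Hold, Retry, Store}
Store ∈ Sat(E[lock U A[lock U ready]]) = {Sync, Hold, Retry, Store}, so the formula holds at Store.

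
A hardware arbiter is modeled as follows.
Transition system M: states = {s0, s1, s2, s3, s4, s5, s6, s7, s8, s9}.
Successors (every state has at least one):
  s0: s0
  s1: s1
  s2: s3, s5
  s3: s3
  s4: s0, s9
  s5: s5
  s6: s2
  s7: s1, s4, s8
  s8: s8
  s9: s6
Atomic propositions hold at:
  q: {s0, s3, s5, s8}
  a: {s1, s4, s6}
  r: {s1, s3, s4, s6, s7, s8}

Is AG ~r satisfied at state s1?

Sat(~r) = {s0, s2, s5, s9}
AG ~r: greatest fixpoint, start Z0 = {s0, s2, s5, s9}, keep only states in Sat with every successor in Z. Z1 = {s0, s5}; fixed.
Sat(AG ~r) = {s0, s5}
s1 ∉ Sat(AG ~r) = {s0, s5}, so the formula does not hold at s1.

No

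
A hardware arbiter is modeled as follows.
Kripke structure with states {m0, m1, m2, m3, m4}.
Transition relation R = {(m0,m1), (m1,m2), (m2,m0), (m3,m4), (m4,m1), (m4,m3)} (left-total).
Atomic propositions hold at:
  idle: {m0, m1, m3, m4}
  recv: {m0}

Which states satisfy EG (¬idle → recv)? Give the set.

{m3, m4}

Sat(¬idle) = {m2}
Sat(¬idle → recv) = {m0, m1, m3, m4}
EG (¬idle → recv): greatest fixpoint, start Z0 = {m0, m1, m3, m4}, keep only states in Sat with some successor in Z. Z1 = {m0, m3, m4}; Z2 = {m3, m4}; fixed.
Sat(EG (¬idle → recv)) = {m3, m4}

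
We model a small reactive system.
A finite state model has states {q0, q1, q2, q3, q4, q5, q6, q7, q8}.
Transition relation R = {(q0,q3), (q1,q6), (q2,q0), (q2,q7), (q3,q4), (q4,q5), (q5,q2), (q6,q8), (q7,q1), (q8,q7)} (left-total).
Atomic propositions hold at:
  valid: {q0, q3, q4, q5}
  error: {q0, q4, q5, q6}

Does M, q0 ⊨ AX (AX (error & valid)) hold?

Sat(error & valid) = {q0, q4, q5}
Sat(AX (error & valid)) = {s : every successor in {q0, q4, q5}} = {q3, q4}
Sat(AX (AX (error & valid))) = {s : every successor in {q3, q4}} = {q0, q3}
q0 ∈ Sat(AX (AX (error & valid))) = {q0, q3}, so the formula holds at q0.

Yes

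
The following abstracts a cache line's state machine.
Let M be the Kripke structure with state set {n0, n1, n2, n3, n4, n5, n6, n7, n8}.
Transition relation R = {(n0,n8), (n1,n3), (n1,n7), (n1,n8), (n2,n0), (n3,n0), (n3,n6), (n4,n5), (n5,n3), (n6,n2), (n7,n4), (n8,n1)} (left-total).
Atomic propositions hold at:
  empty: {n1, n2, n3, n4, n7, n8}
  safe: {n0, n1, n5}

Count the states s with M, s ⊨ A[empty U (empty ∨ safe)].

8

Sat(empty ∨ safe) = {n0, n1, n2, n3, n4, n5, n7, n8}
A[empty U (empty ∨ safe)]: least fixpoint, start Z0 = Sat((empty ∨ safe)) = {n0, n1, n2, n3, n4, n5, n7, n8}, add states in Sat(empty) with every successor in Z. Already a fixed point.
Sat(A[empty U (empty ∨ safe)]) = {n0, n1, n2, n3, n4, n5, n7, n8}
|Sat(A[empty U (empty ∨ safe)])| = |{n0, n1, n2, n3, n4, n5, n7, n8}| = 8.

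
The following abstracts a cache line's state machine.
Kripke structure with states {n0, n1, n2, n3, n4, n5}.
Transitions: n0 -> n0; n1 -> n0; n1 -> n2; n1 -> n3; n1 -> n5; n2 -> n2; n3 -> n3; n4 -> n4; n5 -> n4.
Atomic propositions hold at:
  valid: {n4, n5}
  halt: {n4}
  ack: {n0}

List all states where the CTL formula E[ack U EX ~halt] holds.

Sat(~halt) = {n0, n1, n2, n3, n5}
Sat(EX ~halt) = {s : some successor in {n0, n1, n2, n3, n5}} = {n0, n1, n2, n3}
E[ack U EX ~halt]: least fixpoint, start Z0 = Sat(EX ~halt) = {n0, n1, n2, n3}, add states in Sat(ack) with some successor in Z. Already a fixed point.
Sat(E[ack U EX ~halt]) = {n0, n1, n2, n3}

{n0, n1, n2, n3}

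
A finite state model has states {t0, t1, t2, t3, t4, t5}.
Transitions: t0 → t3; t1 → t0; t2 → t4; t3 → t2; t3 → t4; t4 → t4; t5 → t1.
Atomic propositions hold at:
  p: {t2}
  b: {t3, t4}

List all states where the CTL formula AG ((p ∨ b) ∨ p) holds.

Sat(p ∨ b) = {t2, t3, t4}
Sat((p ∨ b) ∨ p) = {t2, t3, t4}
AG ((p ∨ b) ∨ p): greatest fixpoint, start Z0 = {t2, t3, t4}, keep only states in Sat with every successor in Z. Already a fixed point.
Sat(AG ((p ∨ b) ∨ p)) = {t2, t3, t4}

{t2, t3, t4}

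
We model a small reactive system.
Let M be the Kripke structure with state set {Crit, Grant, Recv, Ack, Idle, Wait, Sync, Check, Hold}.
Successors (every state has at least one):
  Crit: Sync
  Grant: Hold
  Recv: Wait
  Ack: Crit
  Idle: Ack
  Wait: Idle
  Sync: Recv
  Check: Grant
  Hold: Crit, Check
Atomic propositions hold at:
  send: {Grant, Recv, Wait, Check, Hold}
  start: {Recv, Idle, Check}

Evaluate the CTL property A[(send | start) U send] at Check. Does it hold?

Yes

Sat(send | start) = {Grant, Recv, Idle, Wait, Check, Hold}
A[(send | start) U send]: least fixpoint, start Z0 = Sat(send) = {Grant, Recv, Wait, Check, Hold}, add states in Sat(send | start) with every successor in Z. Already a fixed point.
Sat(A[(send | start) U send]) = {Grant, Recv, Wait, Check, Hold}
Check ∈ Sat(A[(send | start) U send]) = {Grant, Recv, Wait, Check, Hold}, so the formula holds at Check.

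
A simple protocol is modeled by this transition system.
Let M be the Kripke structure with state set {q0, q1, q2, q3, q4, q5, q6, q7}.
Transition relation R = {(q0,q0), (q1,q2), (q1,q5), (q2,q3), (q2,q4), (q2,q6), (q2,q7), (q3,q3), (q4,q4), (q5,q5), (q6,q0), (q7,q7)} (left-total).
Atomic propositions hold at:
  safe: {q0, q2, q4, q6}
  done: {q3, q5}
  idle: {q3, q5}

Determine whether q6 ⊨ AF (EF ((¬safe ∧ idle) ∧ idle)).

No

Sat(¬safe) = {q1, q3, q5, q7}
Sat(¬safe ∧ idle) = {q3, q5}
Sat((¬safe ∧ idle) ∧ idle) = {q3, q5}
EF ((¬safe ∧ idle) ∧ idle): least fixpoint, start Z0 = {q3, q5}, add states with some successor in Z. Z1 = {q1, q2, q3, q5}; fixed.
Sat(EF ((¬safe ∧ idle) ∧ idle)) = {q1, q2, q3, q5}
AF (EF ((¬safe ∧ idle) ∧ idle)): least fixpoint, start Z0 = {q1, q2, q3, q5}, add states with every successor in Z. Already a fixed point.
Sat(AF (EF ((¬safe ∧ idle) ∧ idle))) = {q1, q2, q3, q5}
q6 ∉ Sat(AF (EF ((¬safe ∧ idle) ∧ idle))) = {q1, q2, q3, q5}, so the formula does not hold at q6.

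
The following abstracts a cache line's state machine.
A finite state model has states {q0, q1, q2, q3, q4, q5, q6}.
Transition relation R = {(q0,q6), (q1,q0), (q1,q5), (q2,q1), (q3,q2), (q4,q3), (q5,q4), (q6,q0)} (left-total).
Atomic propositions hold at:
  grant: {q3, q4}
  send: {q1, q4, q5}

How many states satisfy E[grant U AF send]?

5

AF send: least fixpoint, start Z0 = {q1, q4, q5}, add states with every successor in Z. Z1 = {q1, q2, q4, q5}; Z2 = {q1, q2, q3, q4, q5}; fixed.
Sat(AF send) = {q1, q2, q3, q4, q5}
E[grant U AF send]: least fixpoint, start Z0 = Sat(AF send) = {q1, q2, q3, q4, q5}, add states in Sat(grant) with some successor in Z. Already a fixed point.
Sat(E[grant U AF send]) = {q1, q2, q3, q4, q5}
|Sat(E[grant U AF send])| = |{q1, q2, q3, q4, q5}| = 5.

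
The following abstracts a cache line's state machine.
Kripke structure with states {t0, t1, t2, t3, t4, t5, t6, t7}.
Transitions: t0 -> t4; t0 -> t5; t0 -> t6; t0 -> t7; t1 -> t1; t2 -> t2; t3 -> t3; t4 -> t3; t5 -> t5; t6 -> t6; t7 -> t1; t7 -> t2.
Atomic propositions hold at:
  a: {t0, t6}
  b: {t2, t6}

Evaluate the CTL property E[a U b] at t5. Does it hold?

E[a U b]: least fixpoint, start Z0 = Sat(b) = {t2, t6}, add states in Sat(a) with some successor in Z. Z1 = {t0, t2, t6}; fixed.
Sat(E[a U b]) = {t0, t2, t6}
t5 ∉ Sat(E[a U b]) = {t0, t2, t6}, so the formula does not hold at t5.

No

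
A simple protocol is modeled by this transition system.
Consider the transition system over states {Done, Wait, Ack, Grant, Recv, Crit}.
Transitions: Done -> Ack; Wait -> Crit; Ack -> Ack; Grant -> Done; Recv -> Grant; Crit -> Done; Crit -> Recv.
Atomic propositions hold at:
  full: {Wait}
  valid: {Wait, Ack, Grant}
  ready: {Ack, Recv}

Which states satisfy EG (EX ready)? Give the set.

{Done, Ack, Crit}

Sat(EX ready) = {s : some successor in {Ack, Recv}} = {Done, Ack, Crit}
EG (EX ready): greatest fixpoint, start Z0 = {Done, Ack, Crit}, keep only states in Sat with some successor in Z. Already a fixed point.
Sat(EG (EX ready)) = {Done, Ack, Crit}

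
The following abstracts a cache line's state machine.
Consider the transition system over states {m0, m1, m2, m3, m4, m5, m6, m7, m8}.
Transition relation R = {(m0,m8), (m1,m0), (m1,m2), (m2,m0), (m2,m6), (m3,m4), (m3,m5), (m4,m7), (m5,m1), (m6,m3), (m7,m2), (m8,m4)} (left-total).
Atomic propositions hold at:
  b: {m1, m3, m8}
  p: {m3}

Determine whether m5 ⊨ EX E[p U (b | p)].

Sat(b | p) = {m1, m3, m8}
E[p U (b | p)]: least fixpoint, start Z0 = Sat((b | p)) = {m1, m3, m8}, add states in Sat(p) with some successor in Z. Already a fixed point.
Sat(E[p U (b | p)]) = {m1, m3, m8}
Sat(EX E[p U (b | p)]) = {s : some successor in {m1, m3, m8}} = {m0, m5, m6}
m5 ∈ Sat(EX E[p U (b | p)]) = {m0, m5, m6}, so the formula holds at m5.

Yes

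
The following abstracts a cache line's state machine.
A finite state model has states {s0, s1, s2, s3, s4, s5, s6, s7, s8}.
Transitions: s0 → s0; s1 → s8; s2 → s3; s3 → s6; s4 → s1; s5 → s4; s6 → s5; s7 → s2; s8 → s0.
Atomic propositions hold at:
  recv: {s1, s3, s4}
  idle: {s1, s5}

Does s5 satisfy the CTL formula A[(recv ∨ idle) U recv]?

Yes

Sat(recv ∨ idle) = {s1, s3, s4, s5}
A[(recv ∨ idle) U recv]: least fixpoint, start Z0 = Sat(recv) = {s1, s3, s4}, add states in Sat(recv ∨ idle) with every successor in Z. Z1 = {s1, s3, s4, s5}; fixed.
Sat(A[(recv ∨ idle) U recv]) = {s1, s3, s4, s5}
s5 ∈ Sat(A[(recv ∨ idle) U recv]) = {s1, s3, s4, s5}, so the formula holds at s5.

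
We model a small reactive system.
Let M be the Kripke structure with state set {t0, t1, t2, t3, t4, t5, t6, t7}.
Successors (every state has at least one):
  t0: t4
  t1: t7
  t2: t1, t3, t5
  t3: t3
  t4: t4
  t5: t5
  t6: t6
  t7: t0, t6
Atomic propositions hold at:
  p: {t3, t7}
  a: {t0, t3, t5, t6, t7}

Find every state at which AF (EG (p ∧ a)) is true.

{t3}

Sat(p ∧ a) = {t3, t7}
EG (p ∧ a): greatest fixpoint, start Z0 = {t3, t7}, keep only states in Sat with some successor in Z. Z1 = {t3}; fixed.
Sat(EG (p ∧ a)) = {t3}
AF (EG (p ∧ a)): least fixpoint, start Z0 = {t3}, add states with every successor in Z. Already a fixed point.
Sat(AF (EG (p ∧ a))) = {t3}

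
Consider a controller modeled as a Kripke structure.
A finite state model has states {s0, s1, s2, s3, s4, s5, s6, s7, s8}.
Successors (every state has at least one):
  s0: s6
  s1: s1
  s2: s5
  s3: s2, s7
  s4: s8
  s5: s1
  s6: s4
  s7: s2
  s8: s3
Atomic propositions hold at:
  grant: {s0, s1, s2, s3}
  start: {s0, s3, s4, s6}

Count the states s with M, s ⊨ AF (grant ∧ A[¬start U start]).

5

Sat(¬start) = {s1, s2, s5, s7, s8}
A[¬start U start]: least fixpoint, start Z0 = Sat(start) = {s0, s3, s4, s6}, add states in Sat(¬start) with every successor in Z. Z1 = {s0, s3, s4, s6, s8}; fixed.
Sat(A[¬start U start]) = {s0, s3, s4, s6, s8}
Sat(grant ∧ A[¬start U start]) = {s0, s3}
AF (grant ∧ A[¬start U start]): least fixpoint, start Z0 = {s0, s3}, add states with every successor in Z. Z1 = {s0, s3, s8}; Z2 = {s0, s3, s4, s8}; Z3 = {s0, s3, s4, s6, s8}; fixed.
Sat(AF (grant ∧ A[¬start U start])) = {s0, s3, s4, s6, s8}
|Sat(AF (grant ∧ A[¬start U start]))| = |{s0, s3, s4, s6, s8}| = 5.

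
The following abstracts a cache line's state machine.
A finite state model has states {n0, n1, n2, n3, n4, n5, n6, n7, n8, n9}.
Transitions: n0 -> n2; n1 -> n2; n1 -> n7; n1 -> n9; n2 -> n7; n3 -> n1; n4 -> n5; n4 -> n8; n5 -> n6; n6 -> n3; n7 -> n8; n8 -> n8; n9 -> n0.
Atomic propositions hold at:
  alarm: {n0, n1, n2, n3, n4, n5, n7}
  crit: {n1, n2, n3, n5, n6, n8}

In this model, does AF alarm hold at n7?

AF alarm: least fixpoint, start Z0 = {n0, n1, n2, n3, n4, n5, n7}, add states with every successor in Z. Z1 = {n0, n1, n2, n3, n4, n5, n6, n7, n9}; fixed.
Sat(AF alarm) = {n0, n1, n2, n3, n4, n5, n6, n7, n9}
n7 ∈ Sat(AF alarm) = {n0, n1, n2, n3, n4, n5, n6, n7, n9}, so the formula holds at n7.

Yes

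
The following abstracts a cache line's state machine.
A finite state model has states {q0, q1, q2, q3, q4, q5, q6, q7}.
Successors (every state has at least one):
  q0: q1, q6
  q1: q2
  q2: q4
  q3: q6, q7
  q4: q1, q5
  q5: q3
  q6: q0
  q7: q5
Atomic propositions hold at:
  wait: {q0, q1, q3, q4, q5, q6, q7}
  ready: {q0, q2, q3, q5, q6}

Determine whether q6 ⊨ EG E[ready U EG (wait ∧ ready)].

Sat(wait ∧ ready) = {q0, q3, q5, q6}
EG (wait ∧ ready): greatest fixpoint, start Z0 = {q0, q3, q5, q6}, keep only states in Sat with some successor in Z. Already a fixed point.
Sat(EG (wait ∧ ready)) = {q0, q3, q5, q6}
E[ready U EG (wait ∧ ready)]: least fixpoint, start Z0 = Sat(EG (wait ∧ ready)) = {q0, q3, q5, q6}, add states in Sat(ready) with some successor in Z. Already a fixed point.
Sat(E[ready U EG (wait ∧ ready)]) = {q0, q3, q5, q6}
EG E[ready U EG (wait ∧ ready)]: greatest fixpoint, start Z0 = {q0, q3, q5, q6}, keep only states in Sat with some successor in Z. Already a fixed point.
Sat(EG E[ready U EG (wait ∧ ready)]) = {q0, q3, q5, q6}
q6 ∈ Sat(EG E[ready U EG (wait ∧ ready)]) = {q0, q3, q5, q6}, so the formula holds at q6.

Yes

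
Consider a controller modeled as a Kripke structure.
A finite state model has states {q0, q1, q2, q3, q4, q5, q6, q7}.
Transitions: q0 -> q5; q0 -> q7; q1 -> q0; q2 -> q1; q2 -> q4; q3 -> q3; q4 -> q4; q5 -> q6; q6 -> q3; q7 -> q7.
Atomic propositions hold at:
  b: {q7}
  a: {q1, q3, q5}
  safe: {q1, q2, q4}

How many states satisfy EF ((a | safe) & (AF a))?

Sat(a | safe) = {q1, q2, q3, q4, q5}
AF a: least fixpoint, start Z0 = {q1, q3, q5}, add states with every successor in Z. Z1 = {q1, q3, q5, q6}; fixed.
Sat(AF a) = {q1, q3, q5, q6}
Sat((a | safe) & (AF a)) = {q1, q3, q5}
EF ((a | safe) & (AF a)): least fixpoint, start Z0 = {q1, q3, q5}, add states with some successor in Z. Z1 = {q0, q1, q2, q3, q5, q6}; fixed.
Sat(EF ((a | safe) & (AF a))) = {q0, q1, q2, q3, q5, q6}
|Sat(EF ((a | safe) & (AF a)))| = |{q0, q1, q2, q3, q5, q6}| = 6.

6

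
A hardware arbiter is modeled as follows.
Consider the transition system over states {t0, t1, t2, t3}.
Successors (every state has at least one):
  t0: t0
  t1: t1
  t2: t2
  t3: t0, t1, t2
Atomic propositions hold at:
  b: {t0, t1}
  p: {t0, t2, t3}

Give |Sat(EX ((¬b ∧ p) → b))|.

3

Sat(¬b) = {t2, t3}
Sat(¬b ∧ p) = {t2, t3}
Sat((¬b ∧ p) → b) = {t0, t1}
Sat(EX ((¬b ∧ p) → b)) = {s : some successor in {t0, t1}} = {t0, t1, t3}
|Sat(EX ((¬b ∧ p) → b))| = |{t0, t1, t3}| = 3.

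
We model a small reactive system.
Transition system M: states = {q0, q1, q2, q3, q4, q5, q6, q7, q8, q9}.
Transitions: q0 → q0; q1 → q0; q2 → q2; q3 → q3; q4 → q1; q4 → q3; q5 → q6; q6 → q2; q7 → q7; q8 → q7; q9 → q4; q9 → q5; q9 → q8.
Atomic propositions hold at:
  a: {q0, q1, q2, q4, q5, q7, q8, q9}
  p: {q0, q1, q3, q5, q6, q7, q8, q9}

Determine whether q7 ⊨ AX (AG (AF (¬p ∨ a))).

Yes

Sat(¬p) = {q2, q4}
Sat(¬p ∨ a) = {q0, q1, q2, q4, q5, q7, q8, q9}
AF (¬p ∨ a): least fixpoint, start Z0 = {q0, q1, q2, q4, q5, q7, q8, q9}, add states with every successor in Z. Z1 = {q0, q1, q2, q4, q5, q6, q7, q8, q9}; fixed.
Sat(AF (¬p ∨ a)) = {q0, q1, q2, q4, q5, q6, q7, q8, q9}
AG (AF (¬p ∨ a)): greatest fixpoint, start Z0 = {q0, q1, q2, q4, q5, q6, q7, q8, q9}, keep only states in Sat with every successor in Z. Z1 = {q0, q1, q2, q5, q6, q7, q8, q9}; Z2 = {q0, q1, q2, q5, q6, q7, q8}; fixed.
Sat(AG (AF (¬p ∨ a))) = {q0, q1, q2, q5, q6, q7, q8}
Sat(AX (AG (AF (¬p ∨ a)))) = {s : every successor in {q0, q1, q2, q5, q6, q7, q8}} = {q0, q1, q2, q5, q6, q7, q8}
q7 ∈ Sat(AX (AG (AF (¬p ∨ a)))) = {q0, q1, q2, q5, q6, q7, q8}, so the formula holds at q7.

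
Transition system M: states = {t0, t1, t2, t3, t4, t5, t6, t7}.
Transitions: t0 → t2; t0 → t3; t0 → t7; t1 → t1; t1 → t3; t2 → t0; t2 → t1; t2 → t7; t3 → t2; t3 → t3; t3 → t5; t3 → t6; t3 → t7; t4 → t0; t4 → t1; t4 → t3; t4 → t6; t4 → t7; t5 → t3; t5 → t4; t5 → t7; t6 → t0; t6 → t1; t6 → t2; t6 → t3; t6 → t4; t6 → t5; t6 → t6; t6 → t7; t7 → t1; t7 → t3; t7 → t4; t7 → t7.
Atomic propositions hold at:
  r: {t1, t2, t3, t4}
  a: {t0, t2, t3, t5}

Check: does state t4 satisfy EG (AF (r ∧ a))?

No

Sat(r ∧ a) = {t2, t3}
AF (r ∧ a): least fixpoint, start Z0 = {t2, t3}, add states with every successor in Z. Already a fixed point.
Sat(AF (r ∧ a)) = {t2, t3}
EG (AF (r ∧ a)): greatest fixpoint, start Z0 = {t2, t3}, keep only states in Sat with some successor in Z. Z1 = {t3}; fixed.
Sat(EG (AF (r ∧ a))) = {t3}
t4 ∉ Sat(EG (AF (r ∧ a))) = {t3}, so the formula does not hold at t4.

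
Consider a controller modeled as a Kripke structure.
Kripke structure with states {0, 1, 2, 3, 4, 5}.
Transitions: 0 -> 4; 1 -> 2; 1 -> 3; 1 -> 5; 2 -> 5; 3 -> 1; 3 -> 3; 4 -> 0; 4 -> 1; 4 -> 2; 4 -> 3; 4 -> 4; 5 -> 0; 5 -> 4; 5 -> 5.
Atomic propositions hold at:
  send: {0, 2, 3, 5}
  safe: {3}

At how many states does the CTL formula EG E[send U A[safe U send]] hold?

A[safe U send]: least fixpoint, start Z0 = Sat(send) = {0, 2, 3, 5}, add states in Sat(safe) with every successor in Z. Already a fixed point.
Sat(A[safe U send]) = {0, 2, 3, 5}
E[send U A[safe U send]]: least fixpoint, start Z0 = Sat(A[safe U send]) = {0, 2, 3, 5}, add states in Sat(send) with some successor in Z. Already a fixed point.
Sat(E[send U A[safe U send]]) = {0, 2, 3, 5}
EG E[send U A[safe U send]]: greatest fixpoint, start Z0 = {0, 2, 3, 5}, keep only states in Sat with some successor in Z. Z1 = {2, 3, 5}; fixed.
Sat(EG E[send U A[safe U send]]) = {2, 3, 5}
|Sat(EG E[send U A[safe U send]])| = |{2, 3, 5}| = 3.

3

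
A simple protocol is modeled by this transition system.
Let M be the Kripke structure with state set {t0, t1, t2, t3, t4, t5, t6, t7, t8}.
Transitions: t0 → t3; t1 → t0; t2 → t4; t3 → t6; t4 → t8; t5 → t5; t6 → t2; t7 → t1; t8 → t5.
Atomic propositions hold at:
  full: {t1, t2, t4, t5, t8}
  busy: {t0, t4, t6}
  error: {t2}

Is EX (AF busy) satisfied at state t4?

AF busy: least fixpoint, start Z0 = {t0, t4, t6}, add states with every successor in Z. Z1 = {t0, t1, t2, t3, t4, t6}; Z2 = {t0, t1, t2, t3, t4, t6, t7}; fixed.
Sat(AF busy) = {t0, t1, t2, t3, t4, t6, t7}
Sat(EX (AF busy)) = {s : some successor in {t0, t1, t2, t3, t4, t6, t7}} = {t0, t1, t2, t3, t6, t7}
t4 ∉ Sat(EX (AF busy)) = {t0, t1, t2, t3, t6, t7}, so the formula does not hold at t4.

No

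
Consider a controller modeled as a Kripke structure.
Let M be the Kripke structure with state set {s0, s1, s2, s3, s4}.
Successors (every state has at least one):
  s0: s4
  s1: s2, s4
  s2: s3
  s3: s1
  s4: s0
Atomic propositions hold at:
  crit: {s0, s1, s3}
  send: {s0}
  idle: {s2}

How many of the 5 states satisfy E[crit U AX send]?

4

Sat(AX send) = {s : every successor in {s0}} = {s4}
E[crit U AX send]: least fixpoint, start Z0 = Sat(AX send) = {s4}, add states in Sat(crit) with some successor in Z. Z1 = {s0, s1, s4}; Z2 = {s0, s1, s3, s4}; fixed.
Sat(E[crit U AX send]) = {s0, s1, s3, s4}
|Sat(E[crit U AX send])| = |{s0, s1, s3, s4}| = 4.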